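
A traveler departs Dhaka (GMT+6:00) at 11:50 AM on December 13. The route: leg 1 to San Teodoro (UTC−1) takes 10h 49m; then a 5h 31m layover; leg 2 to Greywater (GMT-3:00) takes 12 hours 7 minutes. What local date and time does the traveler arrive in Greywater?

7:17 AM on December 14

Convert departure to UTC: 11:50 AM − 6:00 = 5:50 AM UTC on Dec 13.
Add 10 hours 49 minutes leg 1 → 4:39 PM UTC.
Add 5 hours and 31 minutes layover in San Teodoro → 10:10 PM UTC.
Add 12 hours 7 minutes leg 2 → 10:17 AM UTC (Dec 14).
Greywater is UTC−3:00, so local arrival = 10:17 AM − 3:00 = 7:17 AM on Dec 14.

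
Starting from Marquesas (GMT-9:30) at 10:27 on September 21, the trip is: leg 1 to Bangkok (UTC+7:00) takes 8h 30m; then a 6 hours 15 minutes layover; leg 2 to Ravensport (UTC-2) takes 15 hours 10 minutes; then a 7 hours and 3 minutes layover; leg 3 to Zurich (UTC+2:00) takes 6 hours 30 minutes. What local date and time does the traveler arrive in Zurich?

Convert departure to UTC: 10:27 + 9:30 = 19:57 UTC on Sep 21.
Add 8 hours and 30 minutes leg 1 → 04:27 UTC (Sep 22).
Add 6 hours 15 minutes layover in Bangkok → 10:42 UTC.
Add 15 hours and 10 minutes leg 2 → 01:52 UTC (Sep 23).
Add 7 hours 3 minutes layover in Ravensport → 08:55 UTC.
Add 6 hours 30 minutes leg 3 → 15:25 UTC.
Zurich is UTC+2:00, so local arrival = 15:25 + 2:00 = 17:25 on Sep 23.

17:25 on Sep 23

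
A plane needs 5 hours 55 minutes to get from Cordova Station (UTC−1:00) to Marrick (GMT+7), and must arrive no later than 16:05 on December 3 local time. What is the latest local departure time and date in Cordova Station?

Target arrival in UTC: 16:05 − 7:00 = 09:05 on Dec 3.
Subtract 5 hours and 55 minutes → departure 03:10 UTC on Dec 3.
Cordova Station is UTC−1:00: 03:10 − 1:00 = 02:10 on Dec 3.

02:10 on Dec 3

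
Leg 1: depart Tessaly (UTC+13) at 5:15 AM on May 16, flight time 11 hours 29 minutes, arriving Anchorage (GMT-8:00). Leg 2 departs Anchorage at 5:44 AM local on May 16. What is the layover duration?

10 hours

Convert departure to UTC: 5:15 AM − 13:00 = 4:15 PM UTC on May 15.
Add 11 hours and 29 minutes flight time → 3:44 AM UTC (May 16).
Anchorage is UTC−8:00, so local arrival = 3:44 AM − 8:00 = 7:44 PM on May 15.
Layover = 5:44 AM − 7:44 PM (+1 day) = 10 hours.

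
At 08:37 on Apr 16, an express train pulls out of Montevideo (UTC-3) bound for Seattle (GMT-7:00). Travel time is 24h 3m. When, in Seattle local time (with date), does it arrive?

Convert departure to UTC: 08:37 + 3:00 = 11:37 UTC on Apr 16.
Add 24 hours and 3 minutes travel time → 11:40 UTC (Apr 17).
Seattle is UTC−7:00, so local arrival = 11:40 − 7:00 = 04:40 on Apr 17.

04:40 on April 17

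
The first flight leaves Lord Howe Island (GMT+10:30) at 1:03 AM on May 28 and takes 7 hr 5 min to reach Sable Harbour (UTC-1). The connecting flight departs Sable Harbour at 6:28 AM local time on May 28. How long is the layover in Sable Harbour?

Convert departure to UTC: 1:03 AM − 10:30 = 2:33 PM UTC on May 27.
Add 7 hours 5 minutes flight time → 9:38 PM UTC.
Sable Harbour is UTC−1:00, so local arrival = 9:38 PM − 1:00 = 8:38 PM on May 27.
Layover = 6:28 AM − 8:38 PM (+1 day) = 9 hours 50 minutes.

9 hours 50 minutes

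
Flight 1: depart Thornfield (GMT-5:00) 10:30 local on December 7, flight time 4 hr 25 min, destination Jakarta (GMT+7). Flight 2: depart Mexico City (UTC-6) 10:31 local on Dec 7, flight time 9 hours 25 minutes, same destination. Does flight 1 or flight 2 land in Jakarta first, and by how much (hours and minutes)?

Flight 1 in UTC: 10:30 + 5:00 = 15:30 on Dec 7.
+4 hours 25 minutes → arrive 19:55 UTC on Dec 7.
Flight 2 in UTC: 10:31 + 6:00 = 16:31 on Dec 7.
+9 hours 25 minutes → arrive 01:56 UTC on Dec 8.
Flight 1 lands earlier by 6 hours 1 minute.

the first, by 6 hours 1 minute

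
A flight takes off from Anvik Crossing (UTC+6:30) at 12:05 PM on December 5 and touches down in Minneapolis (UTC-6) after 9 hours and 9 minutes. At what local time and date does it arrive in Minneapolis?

8:44 AM on December 5

Minneapolis is 12:30 behind Anvik Crossing.
After 9 hours 9 minutes it is 9:14 PM in Anvik Crossing.
Shift by the zone difference: 9:14 PM − 12:30 = 8:44 AM on Dec 5 in Minneapolis.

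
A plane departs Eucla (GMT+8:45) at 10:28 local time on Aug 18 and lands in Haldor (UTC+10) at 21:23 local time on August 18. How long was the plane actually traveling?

Departure in UTC: 10:28 − 8:45 = 01:43 on Aug 18.
Arrival in UTC: 21:23 − 10:00 = 11:23 on Aug 18.
Elapsed = 11:23 − 01:43 = 9 hours 40 minutes.

9 hours 40 minutes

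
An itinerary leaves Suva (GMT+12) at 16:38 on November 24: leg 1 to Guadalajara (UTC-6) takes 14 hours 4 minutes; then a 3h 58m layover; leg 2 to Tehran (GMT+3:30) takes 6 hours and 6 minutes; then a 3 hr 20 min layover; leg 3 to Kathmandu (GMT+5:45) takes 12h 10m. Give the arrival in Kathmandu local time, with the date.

02:01 on November 26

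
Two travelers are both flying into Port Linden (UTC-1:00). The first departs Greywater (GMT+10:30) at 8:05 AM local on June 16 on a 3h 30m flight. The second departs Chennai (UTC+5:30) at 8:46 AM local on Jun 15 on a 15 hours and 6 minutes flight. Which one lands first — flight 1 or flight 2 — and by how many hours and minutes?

the second, by 6 hours 43 minutes

Flight 1 in UTC: 8:05 AM − 10:30 = 9:35 PM on Jun 15.
+3 hours and 30 minutes → arrive 1:05 AM UTC on Jun 16.
Flight 2 in UTC: 8:46 AM − 5:30 = 3:16 AM on Jun 15.
+15 hours 6 minutes → arrive 6:22 PM UTC on Jun 15.
Flight 2 lands earlier by 6 hours 43 minutes.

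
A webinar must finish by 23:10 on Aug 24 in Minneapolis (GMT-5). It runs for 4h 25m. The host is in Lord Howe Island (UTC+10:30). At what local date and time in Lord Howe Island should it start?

10:15 on Aug 25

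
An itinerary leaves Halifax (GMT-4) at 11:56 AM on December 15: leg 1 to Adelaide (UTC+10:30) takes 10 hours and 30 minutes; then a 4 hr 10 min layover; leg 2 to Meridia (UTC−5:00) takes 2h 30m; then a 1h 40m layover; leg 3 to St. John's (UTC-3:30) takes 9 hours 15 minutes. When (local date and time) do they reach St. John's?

Convert departure to UTC: 11:56 AM + 4:00 = 3:56 PM UTC on Dec 15.
Add 10 hours 30 minutes leg 1 → 2:26 AM UTC (Dec 16).
Add 4 hours 10 minutes layover in Adelaide → 6:36 AM UTC.
Add 2 hours 30 minutes leg 2 → 9:06 AM UTC.
Add 1 hour 40 minutes layover in Meridia → 10:46 AM UTC.
Add 9 hours and 15 minutes leg 3 → 8:01 PM UTC.
St. John's is UTC−3:30, so local arrival = 8:01 PM − 3:30 = 4:31 PM on Dec 16.

4:31 PM on Dec 16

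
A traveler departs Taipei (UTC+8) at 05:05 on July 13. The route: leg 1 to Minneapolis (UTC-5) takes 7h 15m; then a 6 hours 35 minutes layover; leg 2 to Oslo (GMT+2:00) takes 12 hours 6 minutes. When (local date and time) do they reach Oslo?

01:01 on Jul 14

Convert departure to UTC: 05:05 − 8:00 = 21:05 UTC on Jul 12.
Add 7 hours and 15 minutes leg 1 → 04:20 UTC (Jul 13).
Add 6 hours 35 minutes layover in Minneapolis → 10:55 UTC.
Add 12 hours 6 minutes leg 2 → 23:01 UTC.
Oslo is UTC+2:00, so local arrival = 23:01 + 2:00 = 01:01 on Jul 14.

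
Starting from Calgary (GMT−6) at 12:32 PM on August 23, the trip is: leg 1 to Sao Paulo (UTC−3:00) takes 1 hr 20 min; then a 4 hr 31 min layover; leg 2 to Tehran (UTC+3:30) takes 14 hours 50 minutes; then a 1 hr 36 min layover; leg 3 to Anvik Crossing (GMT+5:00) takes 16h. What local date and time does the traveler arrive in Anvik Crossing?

1:49 PM on August 25

Convert departure to UTC: 12:32 PM + 6:00 = 6:32 PM UTC on Aug 23.
Add 1 hour and 20 minutes leg 1 → 7:52 PM UTC.
Add 4 hours and 31 minutes layover in Sao Paulo → 12:23 AM UTC (Aug 24).
Add 14 hours 50 minutes leg 2 → 3:13 PM UTC.
Add 1 hour and 36 minutes layover in Tehran → 4:49 PM UTC.
Add 16 hours leg 3 → 8:49 AM UTC (Aug 25).
Anvik Crossing is UTC+5:00, so local arrival = 8:49 AM + 5:00 = 1:49 PM on Aug 25.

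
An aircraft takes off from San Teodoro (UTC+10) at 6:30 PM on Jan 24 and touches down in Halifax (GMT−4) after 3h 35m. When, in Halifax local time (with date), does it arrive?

Halifax is 14:00 behind San Teodoro.
After 3 hours and 35 minutes it is 10:05 PM in San Teodoro.
Shift by the zone difference: 10:05 PM − 14:00 = 8:05 AM on Jan 24 in Halifax.

8:05 AM on January 24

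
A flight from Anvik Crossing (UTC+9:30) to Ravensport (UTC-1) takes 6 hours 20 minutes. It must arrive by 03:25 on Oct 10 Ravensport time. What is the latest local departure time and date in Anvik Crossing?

07:35 on Oct 10

Target arrival in UTC: 03:25 + 1:00 = 04:25 on Oct 10.
Subtract 6 hours and 20 minutes → departure 22:05 UTC on Oct 9.
Anvik Crossing is UTC+9:30: 22:05 + 9:30 = 07:35 on Oct 10.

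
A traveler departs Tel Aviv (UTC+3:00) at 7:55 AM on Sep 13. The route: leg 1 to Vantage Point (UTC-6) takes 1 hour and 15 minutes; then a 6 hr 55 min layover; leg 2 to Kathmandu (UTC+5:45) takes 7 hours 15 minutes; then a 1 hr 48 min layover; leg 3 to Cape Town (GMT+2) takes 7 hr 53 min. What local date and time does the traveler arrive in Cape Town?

8:01 AM on September 14

Convert departure to UTC: 7:55 AM − 3:00 = 4:55 AM UTC on Sep 13.
Add 1 hour 15 minutes leg 1 → 6:10 AM UTC.
Add 6 hours 55 minutes layover in Vantage Point → 1:05 PM UTC.
Add 7 hours 15 minutes leg 2 → 8:20 PM UTC.
Add 1 hour and 48 minutes layover in Kathmandu → 10:08 PM UTC.
Add 7 hours 53 minutes leg 3 → 6:01 AM UTC (Sep 14).
Cape Town is UTC+2:00, so local arrival = 6:01 AM + 2:00 = 8:01 AM on Sep 14.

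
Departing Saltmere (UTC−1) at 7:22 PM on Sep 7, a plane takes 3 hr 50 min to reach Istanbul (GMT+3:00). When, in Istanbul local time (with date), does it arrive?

Convert departure to UTC: 7:22 PM + 1:00 = 8:22 PM UTC on Sep 7.
Add 3 hours 50 minutes travel time → 12:12 AM UTC (Sep 8).
Istanbul is UTC+3:00, so local arrival = 12:12 AM + 3:00 = 3:12 AM on Sep 8.

3:12 AM on September 8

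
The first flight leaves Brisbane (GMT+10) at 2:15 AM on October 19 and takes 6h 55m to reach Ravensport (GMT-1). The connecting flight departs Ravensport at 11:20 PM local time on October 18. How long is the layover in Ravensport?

1 hour 10 minutes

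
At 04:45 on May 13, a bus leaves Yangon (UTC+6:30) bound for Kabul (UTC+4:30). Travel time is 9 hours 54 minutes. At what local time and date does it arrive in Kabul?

Convert departure to UTC: 04:45 − 6:30 = 22:15 UTC on May 12.
Add 9 hours 54 minutes travel time → 08:09 UTC (May 13).
Kabul is UTC+4:30, so local arrival = 08:09 + 4:30 = 12:39 on May 13.

12:39 on May 13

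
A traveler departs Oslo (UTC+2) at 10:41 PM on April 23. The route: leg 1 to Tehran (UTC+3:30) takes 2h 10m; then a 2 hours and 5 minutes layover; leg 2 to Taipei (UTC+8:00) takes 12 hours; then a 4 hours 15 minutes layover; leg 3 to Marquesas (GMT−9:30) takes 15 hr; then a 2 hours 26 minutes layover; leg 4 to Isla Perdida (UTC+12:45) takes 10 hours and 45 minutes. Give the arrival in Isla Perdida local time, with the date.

10:07 AM on April 26

Convert departure to UTC: 10:41 PM − 2:00 = 8:41 PM UTC on Apr 23.
Add 2 hours and 10 minutes leg 1 → 10:51 PM UTC.
Add 2 hours and 5 minutes layover in Tehran → 12:56 AM UTC (Apr 24).
Add 12 hours leg 2 → 12:56 PM UTC.
Add 4 hours 15 minutes layover in Taipei → 5:11 PM UTC.
Add 15 hours leg 3 → 8:11 AM UTC (Apr 25).
Add 2 hours and 26 minutes layover in Marquesas → 10:37 AM UTC.
Add 10 hours and 45 minutes leg 4 → 9:22 PM UTC.
Isla Perdida is UTC+12:45, so local arrival = 9:22 PM + 12:45 = 10:07 AM on Apr 26.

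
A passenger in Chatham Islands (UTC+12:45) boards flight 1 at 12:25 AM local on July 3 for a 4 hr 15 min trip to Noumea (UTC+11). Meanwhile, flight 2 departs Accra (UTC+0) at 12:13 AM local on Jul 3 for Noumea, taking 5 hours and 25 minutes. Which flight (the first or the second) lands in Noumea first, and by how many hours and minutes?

the first, by 13 hours 43 minutes

Flight 1 in UTC: 12:25 AM − 12:45 = 11:40 AM on Jul 2.
+4 hours and 15 minutes → arrive 3:55 PM UTC on Jul 2.
Flight 2 departs at 12:13 AM UTC (Jul 3).
+5 hours and 25 minutes → arrive 5:38 AM UTC on Jul 3.
Flight 1 lands earlier by 13 hours 43 minutes.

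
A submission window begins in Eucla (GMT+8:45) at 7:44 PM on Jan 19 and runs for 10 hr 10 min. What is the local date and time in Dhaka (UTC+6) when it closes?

Convert start to UTC: 7:44 PM − 8:45 = 10:59 AM UTC on Jan 19.
Add 10 hours and 10 minutes duration → 9:09 PM UTC.
Dhaka is UTC+6:00, so local end time = 9:09 PM + 6:00 = 3:09 AM on Jan 20.

3:09 AM on January 20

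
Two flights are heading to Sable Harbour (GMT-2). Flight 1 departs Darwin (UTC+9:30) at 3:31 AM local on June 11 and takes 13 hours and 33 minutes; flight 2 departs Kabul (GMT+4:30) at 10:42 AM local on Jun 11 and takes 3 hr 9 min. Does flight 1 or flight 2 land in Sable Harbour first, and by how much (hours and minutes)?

the first, by 1 hour 47 minutes

Flight 1 in UTC: 3:31 AM − 9:30 = 6:01 PM on Jun 10.
+13 hours 33 minutes → arrive 7:34 AM UTC on Jun 11.
Flight 2 in UTC: 10:42 AM − 4:30 = 6:12 AM on Jun 11.
+3 hours and 9 minutes → arrive 9:21 AM UTC on Jun 11.
Flight 1 lands earlier by 1 hour 47 minutes.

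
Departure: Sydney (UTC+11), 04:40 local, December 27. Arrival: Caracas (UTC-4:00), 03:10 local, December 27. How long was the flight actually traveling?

13 hours 30 minutes

Caracas is 15:00 behind Sydney.
Clock-face elapsed time (ignoring zones) is −1 hour 30 minutes.
Actual elapsed = −1 hour 30 minutes + 15:00 = 13 hours 30 minutes.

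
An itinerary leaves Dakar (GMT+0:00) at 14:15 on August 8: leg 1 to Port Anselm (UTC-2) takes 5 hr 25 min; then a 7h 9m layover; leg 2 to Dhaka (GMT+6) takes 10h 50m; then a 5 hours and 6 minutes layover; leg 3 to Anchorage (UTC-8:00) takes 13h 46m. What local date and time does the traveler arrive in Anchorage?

00:31 on August 10

Dakar is at UTC+0, so departure is already 14:15 UTC on Aug 8.
Add 5 hours and 25 minutes leg 1 → 19:40 UTC.
Add 7 hours and 9 minutes layover in Port Anselm → 02:49 UTC (Aug 9).
Add 10 hours 50 minutes leg 2 → 13:39 UTC.
Add 5 hours 6 minutes layover in Dhaka → 18:45 UTC.
Add 13 hours and 46 minutes leg 3 → 08:31 UTC (Aug 10).
Anchorage is UTC−8:00, so local arrival = 08:31 − 8:00 = 00:31 on Aug 10.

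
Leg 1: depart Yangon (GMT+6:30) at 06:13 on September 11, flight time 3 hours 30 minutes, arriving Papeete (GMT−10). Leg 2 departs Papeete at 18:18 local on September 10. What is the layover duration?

Convert departure to UTC: 06:13 − 6:30 = 23:43 UTC on Sep 10.
Add 3 hours and 30 minutes flight time → 03:13 UTC (Sep 11).
Papeete is UTC−10:00, so local arrival = 03:13 − 10:00 = 17:13 on Sep 10.
Layover = 18:18 − 17:13 = 1 hour 5 minutes.

1 hour 5 minutes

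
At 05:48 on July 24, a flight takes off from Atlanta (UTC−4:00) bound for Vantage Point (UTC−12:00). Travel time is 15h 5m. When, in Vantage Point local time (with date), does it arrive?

Convert departure to UTC: 05:48 + 4:00 = 09:48 UTC on Jul 24.
Add 15 hours and 5 minutes travel time → 00:53 UTC (Jul 25).
Vantage Point is UTC−12:00, so local arrival = 00:53 − 12:00 = 12:53 on Jul 24.

12:53 on Jul 24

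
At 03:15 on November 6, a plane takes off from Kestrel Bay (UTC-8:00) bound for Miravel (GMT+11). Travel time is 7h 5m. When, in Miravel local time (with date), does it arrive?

Miravel is 19:00 ahead of Kestrel Bay.
After 7 hours and 5 minutes it is 10:20 in Kestrel Bay.
Shift by the zone difference: 10:20 + 19:00 = 05:20 on Nov 7 in Miravel.

05:20 on Nov 7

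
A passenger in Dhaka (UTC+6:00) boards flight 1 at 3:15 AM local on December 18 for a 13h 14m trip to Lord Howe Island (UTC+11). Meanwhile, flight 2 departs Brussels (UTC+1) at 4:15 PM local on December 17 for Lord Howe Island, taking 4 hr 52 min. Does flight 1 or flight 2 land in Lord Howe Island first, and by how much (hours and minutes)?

Flight 1 in UTC: 3:15 AM − 6:00 = 9:15 PM on Dec 17.
+13 hours 14 minutes → arrive 10:29 AM UTC on Dec 18.
Flight 2 in UTC: 4:15 PM − 1:00 = 3:15 PM on Dec 17.
+4 hours 52 minutes → arrive 8:07 PM UTC on Dec 17.
Flight 2 lands earlier by 14 hours 22 minutes.

the second, by 14 hours 22 minutes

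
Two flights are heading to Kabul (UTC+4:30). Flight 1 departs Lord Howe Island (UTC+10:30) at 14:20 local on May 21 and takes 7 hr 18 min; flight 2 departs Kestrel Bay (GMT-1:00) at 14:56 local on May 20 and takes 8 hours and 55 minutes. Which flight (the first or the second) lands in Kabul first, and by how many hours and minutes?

the second, by 10 hours 17 minutes

Flight 1 in UTC: 14:20 − 10:30 = 03:50 on May 21.
+7 hours and 18 minutes → arrive 11:08 UTC on May 21.
Flight 2 in UTC: 14:56 + 1:00 = 15:56 on May 20.
+8 hours 55 minutes → arrive 00:51 UTC on May 21.
Flight 2 lands earlier by 10 hours 17 minutes.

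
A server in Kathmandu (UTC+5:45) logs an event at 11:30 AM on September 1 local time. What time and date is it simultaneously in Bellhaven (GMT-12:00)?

5:45 PM on Aug 31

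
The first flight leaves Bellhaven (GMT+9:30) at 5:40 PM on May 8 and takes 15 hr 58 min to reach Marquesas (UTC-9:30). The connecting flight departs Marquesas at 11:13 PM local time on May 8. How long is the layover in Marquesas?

Convert departure to UTC: 5:40 PM − 9:30 = 8:10 AM UTC on May 8.
Add 15 hours and 58 minutes flight time → 12:08 AM UTC (May 9).
Marquesas is UTC−9:30, so local arrival = 12:08 AM − 9:30 = 2:38 PM on May 8.
Layover = 11:13 PM − 2:38 PM = 8 hours 35 minutes.

8 hours 35 minutes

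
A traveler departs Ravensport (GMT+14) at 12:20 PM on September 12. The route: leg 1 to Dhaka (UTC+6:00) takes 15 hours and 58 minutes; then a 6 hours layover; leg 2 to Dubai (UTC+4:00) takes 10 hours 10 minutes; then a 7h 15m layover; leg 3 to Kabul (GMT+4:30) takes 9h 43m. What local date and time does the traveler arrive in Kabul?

Convert departure to UTC: 12:20 PM − 14:00 = 10:20 PM UTC on Sep 11.
Add 15 hours and 58 minutes leg 1 → 2:18 PM UTC (Sep 12).
Add 6 hours layover in Dhaka → 8:18 PM UTC.
Add 10 hours 10 minutes leg 2 → 6:28 AM UTC (Sep 13).
Add 7 hours 15 minutes layover in Dubai → 1:43 PM UTC.
Add 9 hours 43 minutes leg 3 → 11:26 PM UTC.
Kabul is UTC+4:30, so local arrival = 11:26 PM + 4:30 = 3:56 AM on Sep 14.

3:56 AM on Sep 14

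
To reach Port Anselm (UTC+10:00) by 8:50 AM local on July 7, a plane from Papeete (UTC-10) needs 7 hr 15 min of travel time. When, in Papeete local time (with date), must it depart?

5:35 AM on Jul 6

Target arrival in UTC: 8:50 AM − 10:00 = 10:50 PM on Jul 6.
Subtract 7 hours 15 minutes → departure 3:35 PM UTC on Jul 6.
Papeete is UTC−10:00: 3:35 PM − 10:00 = 5:35 AM on Jul 6.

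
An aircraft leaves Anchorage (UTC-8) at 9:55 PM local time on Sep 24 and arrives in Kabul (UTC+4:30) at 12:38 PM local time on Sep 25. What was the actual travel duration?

Departure in UTC: 9:55 PM + 8:00 = 5:55 AM on Sep 25.
Arrival in UTC: 12:38 PM − 4:30 = 8:08 AM on Sep 25.
Elapsed = 8:08 AM − 5:55 AM = 2 hours 13 minutes.

2 hours 13 minutes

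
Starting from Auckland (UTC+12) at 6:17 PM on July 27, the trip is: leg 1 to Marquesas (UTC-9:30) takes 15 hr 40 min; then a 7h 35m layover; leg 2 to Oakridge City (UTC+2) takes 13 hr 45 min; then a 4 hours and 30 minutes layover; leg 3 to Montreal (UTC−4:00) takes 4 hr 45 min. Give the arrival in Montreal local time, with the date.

12:32 AM on Jul 29

Convert departure to UTC: 6:17 PM − 12:00 = 6:17 AM UTC on Jul 27.
Add 15 hours and 40 minutes leg 1 → 9:57 PM UTC.
Add 7 hours and 35 minutes layover in Marquesas → 5:32 AM UTC (Jul 28).
Add 13 hours 45 minutes leg 2 → 7:17 PM UTC.
Add 4 hours and 30 minutes layover in Oakridge City → 11:47 PM UTC.
Add 4 hours and 45 minutes leg 3 → 4:32 AM UTC (Jul 29).
Montreal is UTC−4:00, so local arrival = 4:32 AM − 4:00 = 12:32 AM on Jul 29.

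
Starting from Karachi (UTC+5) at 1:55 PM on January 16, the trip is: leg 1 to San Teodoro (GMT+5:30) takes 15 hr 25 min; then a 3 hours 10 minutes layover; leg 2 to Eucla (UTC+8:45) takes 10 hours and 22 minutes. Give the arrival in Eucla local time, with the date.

10:37 PM on January 17

Convert departure to UTC: 1:55 PM − 5:00 = 8:55 AM UTC on Jan 16.
Add 15 hours 25 minutes leg 1 → 12:20 AM UTC (Jan 17).
Add 3 hours 10 minutes layover in San Teodoro → 3:30 AM UTC.
Add 10 hours 22 minutes leg 2 → 1:52 PM UTC.
Eucla is UTC+8:45, so local arrival = 1:52 PM + 8:45 = 10:37 PM on Jan 17.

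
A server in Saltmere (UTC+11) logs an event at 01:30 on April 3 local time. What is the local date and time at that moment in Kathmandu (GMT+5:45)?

In UTC: 01:30 − 11:00 = 14:30 on Apr 2.
Kathmandu is UTC+5:45: 14:30 + 5:45 = 20:15 on Apr 2.

20:15 on Apr 2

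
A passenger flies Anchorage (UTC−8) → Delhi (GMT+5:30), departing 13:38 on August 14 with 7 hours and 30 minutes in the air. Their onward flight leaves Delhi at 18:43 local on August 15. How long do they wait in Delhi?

Convert departure to UTC: 13:38 + 8:00 = 21:38 UTC on Aug 14.
Add 7 hours 30 minutes flight time → 05:08 UTC (Aug 15).
Delhi is UTC+5:30, so local arrival = 05:08 + 5:30 = 10:38 on Aug 15.
Layover = 18:43 − 10:38 = 8 hours 5 minutes.

8 hours 5 minutes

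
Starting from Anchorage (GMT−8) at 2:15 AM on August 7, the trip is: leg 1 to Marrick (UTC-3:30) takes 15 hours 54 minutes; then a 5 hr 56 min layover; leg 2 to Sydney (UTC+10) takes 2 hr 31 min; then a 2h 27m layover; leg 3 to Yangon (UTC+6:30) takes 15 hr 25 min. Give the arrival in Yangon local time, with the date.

10:58 AM on Aug 9

Convert departure to UTC: 2:15 AM + 8:00 = 10:15 AM UTC on Aug 7.
Add 15 hours and 54 minutes leg 1 → 2:09 AM UTC (Aug 8).
Add 5 hours 56 minutes layover in Marrick → 8:05 AM UTC.
Add 2 hours 31 minutes leg 2 → 10:36 AM UTC.
Add 2 hours and 27 minutes layover in Sydney → 1:03 PM UTC.
Add 15 hours 25 minutes leg 3 → 4:28 AM UTC (Aug 9).
Yangon is UTC+6:30, so local arrival = 4:28 AM + 6:30 = 10:58 AM on Aug 9.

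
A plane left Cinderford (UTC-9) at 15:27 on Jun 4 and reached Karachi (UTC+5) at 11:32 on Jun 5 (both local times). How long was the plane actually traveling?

Karachi is 14:00 ahead of Cinderford.
Clock-face elapsed time (ignoring zones) is 20 hours 5 minutes.
Actual elapsed = 20 hours 5 minutes − 14:00 = 6 hours 5 minutes.

6 hours 5 minutes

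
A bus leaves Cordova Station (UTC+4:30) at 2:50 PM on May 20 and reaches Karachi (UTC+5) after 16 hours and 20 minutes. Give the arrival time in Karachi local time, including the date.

Karachi is 0:30 ahead of Cordova Station.
After 16 hours 20 minutes it is 7:10 AM (May 21) in Cordova Station.
Shift by the zone difference: 7:10 AM + 0:30 = 7:40 AM on May 21 in Karachi.

7:40 AM on May 21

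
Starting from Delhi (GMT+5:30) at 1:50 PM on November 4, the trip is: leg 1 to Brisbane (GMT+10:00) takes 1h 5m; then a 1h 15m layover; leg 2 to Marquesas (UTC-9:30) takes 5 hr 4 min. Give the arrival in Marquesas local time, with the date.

6:14 AM on November 4

Convert departure to UTC: 1:50 PM − 5:30 = 8:20 AM UTC on Nov 4.
Add 1 hour 5 minutes leg 1 → 9:25 AM UTC.
Add 1 hour 15 minutes layover in Brisbane → 10:40 AM UTC.
Add 5 hours and 4 minutes leg 2 → 3:44 PM UTC.
Marquesas is UTC−9:30, so local arrival = 3:44 PM − 9:30 = 6:14 AM on Nov 4.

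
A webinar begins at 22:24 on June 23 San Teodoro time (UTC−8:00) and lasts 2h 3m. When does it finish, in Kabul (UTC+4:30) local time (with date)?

12:57 on June 24

Convert start to UTC: 22:24 + 8:00 = 06:24 UTC on Jun 24.
Add 2 hours 3 minutes duration → 08:27 UTC.
Kabul is UTC+4:30, so local end time = 08:27 + 4:30 = 12:57 on Jun 24.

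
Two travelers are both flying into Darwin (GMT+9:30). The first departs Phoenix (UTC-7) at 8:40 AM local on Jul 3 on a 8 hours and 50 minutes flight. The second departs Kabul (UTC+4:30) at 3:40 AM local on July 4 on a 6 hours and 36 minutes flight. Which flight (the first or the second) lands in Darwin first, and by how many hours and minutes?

the first, by 5 hours 16 minutes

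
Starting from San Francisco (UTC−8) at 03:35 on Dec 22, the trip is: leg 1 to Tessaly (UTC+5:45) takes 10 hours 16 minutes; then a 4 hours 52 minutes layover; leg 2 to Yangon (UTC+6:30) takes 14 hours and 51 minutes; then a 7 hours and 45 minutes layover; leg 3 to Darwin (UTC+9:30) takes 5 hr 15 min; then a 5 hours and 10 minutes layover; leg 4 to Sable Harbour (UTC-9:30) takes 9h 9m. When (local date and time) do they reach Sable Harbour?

11:23 on December 24

Convert departure to UTC: 03:35 + 8:00 = 11:35 UTC on Dec 22.
Add 10 hours 16 minutes leg 1 → 21:51 UTC.
Add 4 hours 52 minutes layover in Tessaly → 02:43 UTC (Dec 23).
Add 14 hours and 51 minutes leg 2 → 17:34 UTC.
Add 7 hours and 45 minutes layover in Yangon → 01:19 UTC (Dec 24).
Add 5 hours 15 minutes leg 3 → 06:34 UTC.
Add 5 hours and 10 minutes layover in Darwin → 11:44 UTC.
Add 9 hours and 9 minutes leg 4 → 20:53 UTC.
Sable Harbour is UTC−9:30, so local arrival = 20:53 − 9:30 = 11:23 on Dec 24.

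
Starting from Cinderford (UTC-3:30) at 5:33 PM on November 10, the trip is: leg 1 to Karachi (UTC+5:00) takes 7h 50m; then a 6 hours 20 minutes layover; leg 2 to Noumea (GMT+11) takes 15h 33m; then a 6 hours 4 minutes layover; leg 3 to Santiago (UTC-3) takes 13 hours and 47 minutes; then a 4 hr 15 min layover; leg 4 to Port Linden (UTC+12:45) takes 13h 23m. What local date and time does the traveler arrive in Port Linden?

5:00 AM on November 14

Convert departure to UTC: 5:33 PM + 3:30 = 9:03 PM UTC on Nov 10.
Add 7 hours 50 minutes leg 1 → 4:53 AM UTC (Nov 11).
Add 6 hours 20 minutes layover in Karachi → 11:13 AM UTC.
Add 15 hours and 33 minutes leg 2 → 2:46 AM UTC (Nov 12).
Add 6 hours 4 minutes layover in Noumea → 8:50 AM UTC.
Add 13 hours and 47 minutes leg 3 → 10:37 PM UTC.
Add 4 hours 15 minutes layover in Santiago → 2:52 AM UTC (Nov 13).
Add 13 hours and 23 minutes leg 4 → 4:15 PM UTC.
Port Linden is UTC+12:45, so local arrival = 4:15 PM + 12:45 = 5:00 AM on Nov 14.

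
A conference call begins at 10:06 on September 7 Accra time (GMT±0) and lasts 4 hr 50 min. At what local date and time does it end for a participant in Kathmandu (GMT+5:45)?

Accra is at UTC+0, so start is already 10:06 UTC on Sep 7.
Add 4 hours and 50 minutes duration → 14:56 UTC.
Kathmandu is UTC+5:45, so local end time = 14:56 + 5:45 = 20:41 on Sep 7.

20:41 on Sep 7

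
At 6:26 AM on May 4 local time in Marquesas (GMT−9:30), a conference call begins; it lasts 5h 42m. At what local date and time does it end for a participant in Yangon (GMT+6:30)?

4:08 AM on May 5

Convert start to UTC: 6:26 AM + 9:30 = 3:56 PM UTC on May 4.
Add 5 hours 42 minutes duration → 9:38 PM UTC.
Yangon is UTC+6:30, so local end time = 9:38 PM + 6:30 = 4:08 AM on May 5.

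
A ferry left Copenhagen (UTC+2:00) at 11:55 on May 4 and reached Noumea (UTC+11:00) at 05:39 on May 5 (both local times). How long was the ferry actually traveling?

8 hours 44 minutes

Noumea is 9:00 ahead of Copenhagen.
Clock-face elapsed time (ignoring zones) is 17 hours 44 minutes.
Actual elapsed = 17 hours 44 minutes − 9:00 = 8 hours 44 minutes.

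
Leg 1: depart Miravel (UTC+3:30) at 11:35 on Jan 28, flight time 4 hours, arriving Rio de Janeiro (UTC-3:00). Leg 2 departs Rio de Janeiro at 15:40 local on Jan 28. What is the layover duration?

Convert departure to UTC: 11:35 − 3:30 = 08:05 UTC on Jan 28.
Add 4 hours flight time → 12:05 UTC.
Rio de Janeiro is UTC−3:00, so local arrival = 12:05 − 3:00 = 09:05 on Jan 28.
Layover = 15:40 − 09:05 = 6 hours 35 minutes.

6 hours 35 minutes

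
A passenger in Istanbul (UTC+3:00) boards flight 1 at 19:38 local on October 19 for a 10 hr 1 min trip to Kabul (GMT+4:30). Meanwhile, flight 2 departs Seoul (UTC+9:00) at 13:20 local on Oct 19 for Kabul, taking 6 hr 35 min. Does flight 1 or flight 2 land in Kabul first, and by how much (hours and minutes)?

the second, by 15 hours 44 minutes

Flight 1 in UTC: 19:38 − 3:00 = 16:38 on Oct 19.
+10 hours 1 minute → arrive 02:39 UTC on Oct 20.
Flight 2 in UTC: 13:20 − 9:00 = 04:20 on Oct 19.
+6 hours and 35 minutes → arrive 10:55 UTC on Oct 19.
Flight 2 lands earlier by 15 hours 44 minutes.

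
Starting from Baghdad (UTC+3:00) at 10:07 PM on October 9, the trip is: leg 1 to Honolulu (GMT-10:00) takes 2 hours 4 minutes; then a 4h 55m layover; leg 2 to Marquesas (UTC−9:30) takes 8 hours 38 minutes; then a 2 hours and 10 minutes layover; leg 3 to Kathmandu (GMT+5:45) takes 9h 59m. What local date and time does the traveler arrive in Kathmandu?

Convert departure to UTC: 10:07 PM − 3:00 = 7:07 PM UTC on Oct 9.
Add 2 hours and 4 minutes leg 1 → 9:11 PM UTC.
Add 4 hours and 55 minutes layover in Honolulu → 2:06 AM UTC (Oct 10).
Add 8 hours and 38 minutes leg 2 → 10:44 AM UTC.
Add 2 hours 10 minutes layover in Marquesas → 12:54 PM UTC.
Add 9 hours 59 minutes leg 3 → 10:53 PM UTC.
Kathmandu is UTC+5:45, so local arrival = 10:53 PM + 5:45 = 4:38 AM on Oct 11.

4:38 AM on October 11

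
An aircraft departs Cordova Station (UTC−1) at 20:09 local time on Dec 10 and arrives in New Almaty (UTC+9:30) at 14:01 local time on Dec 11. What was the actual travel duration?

New Almaty is 10:30 ahead of Cordova Station.
Clock-face elapsed time (ignoring zones) is 17 hours 52 minutes.
Actual elapsed = 17 hours 52 minutes − 10:30 = 7 hours 22 minutes.

7 hours 22 minutes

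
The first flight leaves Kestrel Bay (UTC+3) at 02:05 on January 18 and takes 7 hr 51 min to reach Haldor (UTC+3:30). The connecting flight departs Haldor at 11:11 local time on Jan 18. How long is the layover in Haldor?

Convert departure to UTC: 02:05 − 3:00 = 23:05 UTC on Jan 17.
Add 7 hours 51 minutes flight time → 06:56 UTC (Jan 18).
Haldor is UTC+3:30, so local arrival = 06:56 + 3:30 = 10:26 on Jan 18.
Layover = 11:11 − 10:26 = 45 minutes.

45 minutes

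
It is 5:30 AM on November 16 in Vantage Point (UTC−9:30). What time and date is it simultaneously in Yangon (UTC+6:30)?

9:30 PM on Nov 16

In UTC: 5:30 AM + 9:30 = 3:00 PM on Nov 16.
Yangon is UTC+6:30: 3:00 PM + 6:30 = 9:30 PM on Nov 16.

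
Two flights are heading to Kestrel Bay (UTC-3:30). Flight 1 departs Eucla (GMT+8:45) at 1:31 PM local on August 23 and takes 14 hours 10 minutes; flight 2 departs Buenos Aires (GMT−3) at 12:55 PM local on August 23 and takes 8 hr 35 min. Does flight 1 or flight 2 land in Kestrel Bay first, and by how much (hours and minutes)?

Flight 1 in UTC: 1:31 PM − 8:45 = 4:46 AM on Aug 23.
+14 hours and 10 minutes → arrive 6:56 PM UTC on Aug 23.
Flight 2 in UTC: 12:55 PM + 3:00 = 3:55 PM on Aug 23.
+8 hours and 35 minutes → arrive 12:30 AM UTC on Aug 24.
Flight 1 lands earlier by 5 hours 34 minutes.

the first, by 5 hours 34 minutes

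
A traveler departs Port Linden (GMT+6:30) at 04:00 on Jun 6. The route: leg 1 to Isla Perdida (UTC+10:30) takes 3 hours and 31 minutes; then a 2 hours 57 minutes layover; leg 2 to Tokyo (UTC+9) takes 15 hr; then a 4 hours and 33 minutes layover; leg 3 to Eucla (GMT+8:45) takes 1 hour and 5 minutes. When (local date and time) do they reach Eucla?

09:21 on Jun 7

Convert departure to UTC: 04:00 − 6:30 = 21:30 UTC on Jun 5.
Add 3 hours 31 minutes leg 1 → 01:01 UTC (Jun 6).
Add 2 hours and 57 minutes layover in Isla Perdida → 03:58 UTC.
Add 15 hours leg 2 → 18:58 UTC.
Add 4 hours and 33 minutes layover in Tokyo → 23:31 UTC.
Add 1 hour and 5 minutes leg 3 → 00:36 UTC (Jun 7).
Eucla is UTC+8:45, so local arrival = 00:36 + 8:45 = 09:21 on Jun 7.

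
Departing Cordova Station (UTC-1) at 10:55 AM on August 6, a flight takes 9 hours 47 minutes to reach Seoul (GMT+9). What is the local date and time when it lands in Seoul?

Convert departure to UTC: 10:55 AM + 1:00 = 11:55 AM UTC on Aug 6.
Add 9 hours 47 minutes travel time → 9:42 PM UTC.
Seoul is UTC+9:00, so local arrival = 9:42 PM + 9:00 = 6:42 AM on Aug 7.

6:42 AM on Aug 7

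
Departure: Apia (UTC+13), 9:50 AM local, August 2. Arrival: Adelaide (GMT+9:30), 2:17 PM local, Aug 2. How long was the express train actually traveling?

7 hours 57 minutes

Departure in UTC: 9:50 AM − 13:00 = 8:50 PM on Aug 1.
Arrival in UTC: 2:17 PM − 9:30 = 4:47 AM on Aug 2.
Elapsed = 4:47 AM − 8:50 PM (+1 day) = 7 hours 57 minutes.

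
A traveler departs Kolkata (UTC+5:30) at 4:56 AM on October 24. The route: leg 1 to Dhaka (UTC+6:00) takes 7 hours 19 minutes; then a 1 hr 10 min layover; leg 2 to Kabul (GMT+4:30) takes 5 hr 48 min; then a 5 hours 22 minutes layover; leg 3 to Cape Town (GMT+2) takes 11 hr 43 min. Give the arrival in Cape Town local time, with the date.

Convert departure to UTC: 4:56 AM − 5:30 = 11:26 PM UTC on Oct 23.
Add 7 hours 19 minutes leg 1 → 6:45 AM UTC (Oct 24).
Add 1 hour and 10 minutes layover in Dhaka → 7:55 AM UTC.
Add 5 hours 48 minutes leg 2 → 1:43 PM UTC.
Add 5 hours and 22 minutes layover in Kabul → 7:05 PM UTC.
Add 11 hours 43 minutes leg 3 → 6:48 AM UTC (Oct 25).
Cape Town is UTC+2:00, so local arrival = 6:48 AM + 2:00 = 8:48 AM on Oct 25.

8:48 AM on Oct 25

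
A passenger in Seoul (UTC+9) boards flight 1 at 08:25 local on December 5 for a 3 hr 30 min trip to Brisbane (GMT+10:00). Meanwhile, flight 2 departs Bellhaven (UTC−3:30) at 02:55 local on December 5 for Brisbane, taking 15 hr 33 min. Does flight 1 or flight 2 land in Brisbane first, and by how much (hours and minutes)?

the first, by 19 hours 3 minutes

Flight 1 in UTC: 08:25 − 9:00 = 23:25 on Dec 4.
+3 hours 30 minutes → arrive 02:55 UTC on Dec 5.
Flight 2 in UTC: 02:55 + 3:30 = 06:25 on Dec 5.
+15 hours and 33 minutes → arrive 21:58 UTC on Dec 5.
Flight 1 lands earlier by 19 hours 3 minutes.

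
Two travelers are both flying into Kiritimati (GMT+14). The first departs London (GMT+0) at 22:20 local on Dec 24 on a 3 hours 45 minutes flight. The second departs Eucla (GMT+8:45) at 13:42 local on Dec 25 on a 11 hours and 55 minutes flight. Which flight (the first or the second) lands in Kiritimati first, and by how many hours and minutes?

Flight 1 departs at 22:20 UTC (Dec 24).
+3 hours 45 minutes → arrive 02:05 UTC on Dec 25.
Flight 2 in UTC: 13:42 − 8:45 = 04:57 on Dec 25.
+11 hours and 55 minutes → arrive 16:52 UTC on Dec 25.
Flight 1 lands earlier by 14 hours 47 minutes.

the first, by 14 hours 47 minutes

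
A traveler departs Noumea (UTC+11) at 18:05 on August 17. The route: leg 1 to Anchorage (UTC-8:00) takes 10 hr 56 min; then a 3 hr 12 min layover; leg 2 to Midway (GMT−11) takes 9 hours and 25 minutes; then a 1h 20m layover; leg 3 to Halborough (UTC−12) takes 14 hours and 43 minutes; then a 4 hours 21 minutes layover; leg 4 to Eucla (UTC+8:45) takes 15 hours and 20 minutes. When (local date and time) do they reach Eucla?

03:07 on Aug 20

Convert departure to UTC: 18:05 − 11:00 = 07:05 UTC on Aug 17.
Add 10 hours 56 minutes leg 1 → 18:01 UTC.
Add 3 hours 12 minutes layover in Anchorage → 21:13 UTC.
Add 9 hours and 25 minutes leg 2 → 06:38 UTC (Aug 18).
Add 1 hour and 20 minutes layover in Midway → 07:58 UTC.
Add 14 hours and 43 minutes leg 3 → 22:41 UTC.
Add 4 hours and 21 minutes layover in Halborough → 03:02 UTC (Aug 19).
Add 15 hours and 20 minutes leg 4 → 18:22 UTC.
Eucla is UTC+8:45, so local arrival = 18:22 + 8:45 = 03:07 on Aug 20.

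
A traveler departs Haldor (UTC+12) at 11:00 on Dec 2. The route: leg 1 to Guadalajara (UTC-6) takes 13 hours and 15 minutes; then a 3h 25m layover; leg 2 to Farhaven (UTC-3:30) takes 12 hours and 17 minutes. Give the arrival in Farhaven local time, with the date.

Convert departure to UTC: 11:00 − 12:00 = 23:00 UTC on Dec 1.
Add 13 hours and 15 minutes leg 1 → 12:15 UTC (Dec 2).
Add 3 hours and 25 minutes layover in Guadalajara → 15:40 UTC.
Add 12 hours 17 minutes leg 2 → 03:57 UTC (Dec 3).
Farhaven is UTC−3:30, so local arrival = 03:57 − 3:30 = 00:27 on Dec 3.

00:27 on Dec 3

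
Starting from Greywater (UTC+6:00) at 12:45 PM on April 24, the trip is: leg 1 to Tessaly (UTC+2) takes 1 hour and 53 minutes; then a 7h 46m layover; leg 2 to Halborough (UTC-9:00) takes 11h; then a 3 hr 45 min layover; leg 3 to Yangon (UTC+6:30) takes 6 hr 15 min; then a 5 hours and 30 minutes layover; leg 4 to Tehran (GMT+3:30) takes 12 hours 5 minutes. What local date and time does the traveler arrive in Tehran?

Convert departure to UTC: 12:45 PM − 6:00 = 6:45 AM UTC on Apr 24.
Add 1 hour and 53 minutes leg 1 → 8:38 AM UTC.
Add 7 hours and 46 minutes layover in Tessaly → 4:24 PM UTC.
Add 11 hours leg 2 → 3:24 AM UTC (Apr 25).
Add 3 hours 45 minutes layover in Halborough → 7:09 AM UTC.
Add 6 hours and 15 minutes leg 3 → 1:24 PM UTC.
Add 5 hours and 30 minutes layover in Yangon → 6:54 PM UTC.
Add 12 hours 5 minutes leg 4 → 6:59 AM UTC (Apr 26).
Tehran is UTC+3:30, so local arrival = 6:59 AM + 3:30 = 10:29 AM on Apr 26.

10:29 AM on April 26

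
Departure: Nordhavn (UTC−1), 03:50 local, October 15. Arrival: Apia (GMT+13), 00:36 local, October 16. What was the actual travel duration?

Departure in UTC: 03:50 + 1:00 = 04:50 on Oct 15.
Arrival in UTC: 00:36 − 13:00 = 11:36 on Oct 15.
Elapsed = 11:36 − 04:50 = 6 hours 46 minutes.

6 hours 46 minutes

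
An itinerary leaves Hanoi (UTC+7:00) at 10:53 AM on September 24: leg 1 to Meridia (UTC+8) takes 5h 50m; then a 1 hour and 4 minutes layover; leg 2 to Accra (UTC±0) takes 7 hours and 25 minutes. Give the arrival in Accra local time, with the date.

6:12 PM on Sep 24

Convert departure to UTC: 10:53 AM − 7:00 = 3:53 AM UTC on Sep 24.
Add 5 hours 50 minutes leg 1 → 9:43 AM UTC.
Add 1 hour 4 minutes layover in Meridia → 10:47 AM UTC.
Add 7 hours and 25 minutes leg 2 → 6:12 PM UTC.
Accra is UTC+0, so local arrival is the same: 6:12 PM on Sep 24.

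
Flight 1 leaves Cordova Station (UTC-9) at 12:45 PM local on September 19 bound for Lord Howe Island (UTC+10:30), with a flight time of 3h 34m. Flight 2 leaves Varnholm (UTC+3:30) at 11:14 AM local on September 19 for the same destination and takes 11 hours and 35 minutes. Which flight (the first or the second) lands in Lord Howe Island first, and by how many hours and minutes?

Flight 1 in UTC: 12:45 PM + 9:00 = 9:45 PM on Sep 19.
+3 hours and 34 minutes → arrive 1:19 AM UTC on Sep 20.
Flight 2 in UTC: 11:14 AM − 3:30 = 7:44 AM on Sep 19.
+11 hours 35 minutes → arrive 7:19 PM UTC on Sep 19.
Flight 2 lands earlier by 6 hours.

the second, by 6 hours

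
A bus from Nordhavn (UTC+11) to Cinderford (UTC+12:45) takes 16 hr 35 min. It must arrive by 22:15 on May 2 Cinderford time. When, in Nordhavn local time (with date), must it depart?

03:55 on May 2

Target arrival in UTC: 22:15 − 12:45 = 09:30 on May 2.
Subtract 16 hours and 35 minutes → departure 16:55 UTC on May 1.
Nordhavn is UTC+11:00: 16:55 + 11:00 = 03:55 on May 2.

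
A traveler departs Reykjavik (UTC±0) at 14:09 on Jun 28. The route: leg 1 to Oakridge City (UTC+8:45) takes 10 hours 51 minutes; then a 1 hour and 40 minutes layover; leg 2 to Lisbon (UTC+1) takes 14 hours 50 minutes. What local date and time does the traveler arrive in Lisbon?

18:30 on Jun 29

Reykjavik is at UTC+0, so departure is already 14:09 UTC on Jun 28.
Add 10 hours and 51 minutes leg 1 → 01:00 UTC (Jun 29).
Add 1 hour 40 minutes layover in Oakridge City → 02:40 UTC.
Add 14 hours and 50 minutes leg 2 → 17:30 UTC.
Lisbon is UTC+1:00, so local arrival = 17:30 + 1:00 = 18:30 on Jun 29.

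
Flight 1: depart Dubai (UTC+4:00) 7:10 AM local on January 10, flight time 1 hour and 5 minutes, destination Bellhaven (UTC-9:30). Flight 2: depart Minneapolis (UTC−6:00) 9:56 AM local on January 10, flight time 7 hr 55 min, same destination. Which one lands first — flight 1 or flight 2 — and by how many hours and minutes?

Flight 1 in UTC: 7:10 AM − 4:00 = 3:10 AM on Jan 10.
+1 hour and 5 minutes → arrive 4:15 AM UTC on Jan 10.
Flight 2 in UTC: 9:56 AM + 6:00 = 3:56 PM on Jan 10.
+7 hours 55 minutes → arrive 11:51 PM UTC on Jan 10.
Flight 1 lands earlier by 19 hours 36 minutes.

the first, by 19 hours 36 minutes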